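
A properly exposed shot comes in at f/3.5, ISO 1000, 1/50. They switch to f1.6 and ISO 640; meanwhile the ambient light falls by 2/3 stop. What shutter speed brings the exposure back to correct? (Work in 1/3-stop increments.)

1/100s

Scene light: 2/3 stop darker.
Aperture: f/3.5 → f/3.2 → f/2.8 → f/2.5 → f/2.2 → f/2 → f/1.8 → f/1.6 — 2 1/3 stops larger aperture (brighter).
ISO: 1000 → 800 → 640 — 2/3 stop dropped (darker).
Net so far: 1 stop brighter. Shutter speed: 1/50 → 1/60 → 1/80 → 1/100.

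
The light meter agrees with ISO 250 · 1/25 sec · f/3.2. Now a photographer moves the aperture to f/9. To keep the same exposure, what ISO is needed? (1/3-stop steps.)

ISO 2000

Aperture: f/3.2 → f/3.5 → f/4 → f/4.5 → f/5 → f/5.6 → f/6.3 → f/7.1 → f/8 → f/9 — 3 stops narrower (darker).
Need 3 stops brighter from the ISO: 250 → 320 → 400 → 500 → 640 → 800 → 1000 → 1250 → 1600 → 2000.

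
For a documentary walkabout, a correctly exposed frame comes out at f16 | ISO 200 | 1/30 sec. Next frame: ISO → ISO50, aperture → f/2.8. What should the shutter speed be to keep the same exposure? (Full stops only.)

ISO: 200 → 100 → 50 — 2 stops lower (darker).
Aperture: f/16 → f/11 → f/8 → f/5.6 → f/4 → f/2.8 — 5 stops larger aperture (brighter).
Net change so far: 3 stops brighter. Offset with the shutter speed: 1/30 → 1/60 → 1/125 → 1/250.

1/250s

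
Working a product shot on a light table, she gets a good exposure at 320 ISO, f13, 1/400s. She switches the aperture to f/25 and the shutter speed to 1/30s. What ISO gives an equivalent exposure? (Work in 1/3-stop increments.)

Aperture: f/13 → f/14 → f/16 → f/18 → f/20 → f/22 → f/25 — 2 stops smaller aperture (darker).
Shutter speed: 1/400 → 1/320 → 1/250 → 1/200 → 1/160 → 1/125 → 1/100 → 1/80 → 1/60 → 1/50 → 1/40 → 1/30 — 3 2/3 stops longer (brighter).
Net change so far: 1 2/3 stops brighter. Offset with the ISO: 320 → 250 → 200 → 160 → 125 → 100.

ISO 100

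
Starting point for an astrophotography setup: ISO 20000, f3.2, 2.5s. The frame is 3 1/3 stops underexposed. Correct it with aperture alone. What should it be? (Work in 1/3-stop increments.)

f/1.0

Underexposed by 3 1/3 stops → need 3 1/3 stops brighter.
Aperture: f/3.2 → f/2.8 → f/2.5 → f/2.2 → f/2 → f/1.8 → f/1.6 → f/1.4 → f/1.2 → f/1.1 → f/1.0.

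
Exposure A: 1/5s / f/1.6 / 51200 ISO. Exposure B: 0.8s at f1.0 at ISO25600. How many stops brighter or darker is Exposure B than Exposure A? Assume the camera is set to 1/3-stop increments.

Aperture: f/1.6 → f/1.4 → f/1.2 → f/1.1 → f/1.0 — 1 1/3 stops opened up (brighter).
Shutter speed: 1/5 → 1/4 → 0.3 → 0.4 → 0.5 → 0.6 → 0.8 — 2 stops longer (brighter).
ISO: 51200 → 40000 → 32000 → 25600 — 1 stop dropped (darker).
Net: +1 1/3 +2 −1 = +2 1/3 stops.

2 1/3 stops brighter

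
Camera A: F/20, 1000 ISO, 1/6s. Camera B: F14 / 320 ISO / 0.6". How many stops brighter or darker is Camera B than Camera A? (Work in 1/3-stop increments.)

1 1/3 stops brighter

Aperture: f/20 → f/18 → f/16 → f/14 — 1 stop wider (brighter).
Shutter speed: 1/6 → 1/5 → 1/4 → 0.3 → 0.4 → 0.5 → 0.6 — 2 stops slower (brighter).
ISO: 1000 → 800 → 640 → 500 → 400 → 320 — 1 2/3 stops lower (darker).
Net: +1 +2 −1 2/3 = +1 1/3 stops.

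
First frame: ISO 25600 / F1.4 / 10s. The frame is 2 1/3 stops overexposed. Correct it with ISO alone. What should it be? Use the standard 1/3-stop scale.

ISO 5000

Overexposed by 2 1/3 stops → need 2 1/3 stops darker.
ISO: 25600 → 20000 → 16000 → 12800 → 10000 → 8000 → 6400 → 5000.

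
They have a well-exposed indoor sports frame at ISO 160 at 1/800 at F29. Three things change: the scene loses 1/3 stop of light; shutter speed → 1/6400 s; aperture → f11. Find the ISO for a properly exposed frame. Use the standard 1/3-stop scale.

ISO 250

Scene light: 1/3 stop darker.
Shutter speed: 1/800 → 1/1000 → 1/1250 → 1/1600 → 1/2000 → 1/2500 → 1/3200 → 1/4000 → 1/5000 → 1/6400 — 3 stops faster (darker).
Aperture: f/29 → f/25 → f/22 → f/20 → f/18 → f/16 → f/14 → f/13 → f/11 — 2 2/3 stops opened up (brighter).
Net so far: 2/3 stop darker. ISO: 160 → 200 → 250.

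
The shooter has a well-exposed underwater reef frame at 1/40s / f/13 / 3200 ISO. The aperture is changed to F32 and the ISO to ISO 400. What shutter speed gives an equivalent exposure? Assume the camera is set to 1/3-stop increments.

Aperture: f/13 → f/14 → f/16 → f/18 → f/20 → f/22 → f/25 → f/29 → f/32 — 2 2/3 stops smaller aperture (darker).
ISO: 3200 → 2500 → 2000 → 1600 → 1250 → 1000 → 800 → 640 → 500 → 400 — 3 stops dropped (darker).
Net change so far: 5 2/3 stops darker. Offset with the shutter speed: 1/40 → 1/30 → 1/25 → 1/20 → 1/15 → 1/13 → 1/10 → 1/8 → 1/6 → 1/5 → 1/4 → 0.3 → 0.4 → 0.5 → 0.6 → 0.8 → 1 → 1.3.

1.3 s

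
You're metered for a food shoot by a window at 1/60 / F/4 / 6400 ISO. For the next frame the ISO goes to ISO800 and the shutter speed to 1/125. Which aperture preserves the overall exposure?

f/1.0

ISO: 6400 → 3200 → 1600 → 800 — 3 stops dropped (darker).
Shutter speed: 1/60 → 1/125 — 1 stop shorter (darker).
Net change so far: 4 stops darker. Offset with the aperture: f/4 → f/2.8 → f/2 → f/1.4 → f/1.0.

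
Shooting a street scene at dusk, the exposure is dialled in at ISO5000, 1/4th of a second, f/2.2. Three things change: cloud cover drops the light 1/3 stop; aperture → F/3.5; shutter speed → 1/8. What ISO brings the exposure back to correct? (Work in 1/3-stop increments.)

ISO 32000

Scene light: 1/3 stop darker.
Aperture: f/2.2 → f/2.5 → f/2.8 → f/3.2 → f/3.5 — 1 1/3 stops smaller aperture (darker).
Shutter speed: 1/4 → 1/5 → 1/6 → 1/8 — 1 stop faster (darker).
Net so far: 2 2/3 stops darker. ISO: 5000 → 6400 → 8000 → 10000 → 12800 → 16000 → 20000 → 25600 → 32000.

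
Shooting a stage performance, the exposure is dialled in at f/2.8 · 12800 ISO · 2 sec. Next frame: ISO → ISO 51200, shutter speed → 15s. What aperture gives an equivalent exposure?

ISO: 12800 → 25600 → 51200 — 2 stops higher (brighter).
Shutter speed: 2 → 4 → 8 → 15 — 3 stops longer (brighter).
Net change so far: 5 stops brighter. Offset with the aperture: f/2.8 → f/4 → f/5.6 → f/8 → f/11 → f/16.

f/16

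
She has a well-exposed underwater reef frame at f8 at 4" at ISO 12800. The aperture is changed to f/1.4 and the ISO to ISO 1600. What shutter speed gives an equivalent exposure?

Aperture: f/8 → f/5.6 → f/4 → f/2.8 → f/2 → f/1.4 — 5 stops wider (brighter).
ISO: 12800 → 6400 → 3200 → 1600 — 3 stops lower (darker).
Net change so far: 2 stops brighter. Offset with the shutter speed: 4 → 2 → 1.

1 s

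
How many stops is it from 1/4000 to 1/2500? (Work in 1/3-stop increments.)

1/4000 → 1/3200 → 1/2500 — count the steps: 2 third-stops = 2/3 stop.

2/3 stop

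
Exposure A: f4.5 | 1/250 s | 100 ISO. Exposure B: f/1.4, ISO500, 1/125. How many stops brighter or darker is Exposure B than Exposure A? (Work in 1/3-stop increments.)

Aperture: f/4.5 → f/4 → f/3.5 → f/3.2 → f/2.8 → f/2.5 → f/2.2 → f/2 → f/1.8 → f/1.6 → f/1.4 — 3 1/3 stops opened up (brighter).
Shutter speed: 1/250 → 1/200 → 1/160 → 1/125 — 1 stop slower (brighter).
ISO: 100 → 125 → 160 → 200 → 250 → 320 → 400 → 500 — 2 1/3 stops higher (brighter).
Net: +3 1/3 +1 +2 1/3 = +6 2/3 stops.

6 2/3 stops brighter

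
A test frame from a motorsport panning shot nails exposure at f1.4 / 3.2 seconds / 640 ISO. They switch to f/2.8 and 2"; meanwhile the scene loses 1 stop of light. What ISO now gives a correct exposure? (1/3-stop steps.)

ISO 8000

Scene light: 1 stop darker.
Aperture: f/1.4 → f/1.6 → f/1.8 → f/2 → f/2.2 → f/2.5 → f/2.8 — 2 stops smaller aperture (darker).
Shutter speed: 3.2 → 2.5 → 2 — 2/3 stop shorter (darker).
Net so far: 3 2/3 stops darker. ISO: 640 → 800 → 1000 → 1250 → 1600 → 2000 → 2500 → 3200 → 4000 → 5000 → 6400 → 8000.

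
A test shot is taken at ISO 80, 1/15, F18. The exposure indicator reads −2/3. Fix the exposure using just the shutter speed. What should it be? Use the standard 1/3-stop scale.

Underexposed by 2/3 stop → need 2/3 stop brighter.
Shutter speed: 1/15 → 1/13 → 1/10.

1/10s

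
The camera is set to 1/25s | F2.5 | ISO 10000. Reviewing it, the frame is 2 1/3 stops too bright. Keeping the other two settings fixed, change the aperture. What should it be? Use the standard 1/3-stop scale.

Overexposed by 2 1/3 stops → need 2 1/3 stops darker.
Aperture: f/2.5 → f/2.8 → f/3.2 → f/3.5 → f/4 → f/4.5 → f/5 → f/5.6.

f/5.6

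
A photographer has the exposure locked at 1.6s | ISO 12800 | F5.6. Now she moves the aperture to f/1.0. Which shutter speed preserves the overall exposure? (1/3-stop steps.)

Aperture: f/5.6 → f/5 → f/4.5 → f/4 → f/3.5 → f/3.2 → f/2.8 → f/2.5 → f/2.2 → f/2 → f/1.8 → f/1.6 → f/1.4 → f/1.2 → f/1.1 → f/1.0 — 5 stops wider (brighter).
Need 5 stops darker from the shutter speed: 1.6 → 1.3 → 1 → 0.8 → 0.6 → 0.5 → 0.4 → 0.3 → 1/4 → 1/5 → 1/6 → 1/8 → 1/10 → 1/13 → 1/15 → 1/20.

1/20s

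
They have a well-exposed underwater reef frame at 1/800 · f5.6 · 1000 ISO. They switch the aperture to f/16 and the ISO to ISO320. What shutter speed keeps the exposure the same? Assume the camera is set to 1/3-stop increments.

1/30s

Aperture: f/5.6 → f/6.3 → f/7.1 → f/8 → f/9 → f/10 → f/11 → f/13 → f/14 → f/16 — 3 stops narrower (darker).
ISO: 1000 → 800 → 640 → 500 → 400 → 320 — 1 2/3 stops lower (darker).
Net change so far: 4 2/3 stops darker. Offset with the shutter speed: 1/800 → 1/640 → 1/500 → 1/400 → 1/320 → 1/250 → 1/200 → 1/160 → 1/125 → 1/100 → 1/80 → 1/60 → 1/50 → 1/40 → 1/30.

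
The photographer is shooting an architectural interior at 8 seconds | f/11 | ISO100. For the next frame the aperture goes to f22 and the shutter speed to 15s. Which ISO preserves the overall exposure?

ISO 200

Aperture: f/11 → f/16 → f/22 — 2 stops stopped down (darker).
Shutter speed: 8 → 15 — 1 stop longer (brighter).
Net change so far: 1 stop darker. Offset with the ISO: 100 → 200.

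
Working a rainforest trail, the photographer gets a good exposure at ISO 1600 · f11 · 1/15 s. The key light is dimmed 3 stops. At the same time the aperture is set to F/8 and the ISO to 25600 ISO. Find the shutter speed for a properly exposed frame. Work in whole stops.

1/60s

Scene light: 3 stops darker.
Aperture: f/11 → f/8 — 1 stop wider (brighter).
ISO: 1600 → 3200 → 6400 → 12800 → 25600 — 4 stops raised (brighter).
Net so far: 2 stops brighter. Shutter speed: 1/15 → 1/30 → 1/60.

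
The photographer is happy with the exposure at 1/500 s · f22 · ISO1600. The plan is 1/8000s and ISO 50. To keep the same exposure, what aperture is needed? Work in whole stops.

f/1.0

Shutter speed: 1/500 → 1/1000 → 1/2000 → 1/4000 → 1/8000 — 4 stops shorter (darker).
ISO: 1600 → 800 → 400 → 200 → 100 → 50 — 5 stops dropped (darker).
Net change so far: 9 stops darker. Offset with the aperture: f/22 → f/16 → f/11 → f/8 → f/5.6 → f/4 → f/2.8 → f/2 → f/1.4 → f/1.0.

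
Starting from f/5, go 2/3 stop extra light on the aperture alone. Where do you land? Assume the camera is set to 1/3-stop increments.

Aperture: f/5 → f/4.5 → f/4 — 2/3 stop wider (brighter).

f/4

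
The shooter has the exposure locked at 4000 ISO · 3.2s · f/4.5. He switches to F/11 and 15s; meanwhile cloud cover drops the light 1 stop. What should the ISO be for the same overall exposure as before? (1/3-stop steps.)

Scene light: 1 stop darker.
Aperture: f/4.5 → f/5 → f/5.6 → f/6.3 → f/7.1 → f/8 → f/9 → f/10 → f/11 — 2 2/3 stops stopped down (darker).
Shutter speed: 3.2 → 4 → 5 → 6 → 8 → 10 → 13 → 15 — 2 1/3 stops longer (brighter).
Net so far: 1 1/3 stops darker. ISO: 4000 → 5000 → 6400 → 8000 → 10000.

ISO 10000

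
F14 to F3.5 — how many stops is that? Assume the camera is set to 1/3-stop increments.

f/14 → f/13 → f/11 → f/10 → f/9 → f/8 → f/7.1 → f/6.3 → f/5.6 → f/5 → f/4.5 → f/4 → f/3.5 — count the steps: 12 third-stops = 4 stops.

4 stops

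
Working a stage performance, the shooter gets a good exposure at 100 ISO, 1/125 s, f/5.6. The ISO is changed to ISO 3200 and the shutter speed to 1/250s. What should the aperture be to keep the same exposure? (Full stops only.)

ISO: 100 → 200 → 400 → 800 → 1600 → 3200 — 5 stops higher (brighter).
Shutter speed: 1/125 → 1/250 — 1 stop faster (darker).
Net change so far: 4 stops brighter. Offset with the aperture: f/5.6 → f/8 → f/11 → f/16 → f/22.

f/22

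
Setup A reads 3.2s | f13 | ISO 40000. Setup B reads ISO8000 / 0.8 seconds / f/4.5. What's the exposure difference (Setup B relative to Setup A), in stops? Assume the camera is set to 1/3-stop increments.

1 1/3 stops darker

Aperture: f/13 → f/11 → f/10 → f/9 → f/8 → f/7.1 → f/6.3 → f/5.6 → f/5 → f/4.5 — 3 stops opened up (brighter).
Shutter speed: 3.2 → 2.5 → 2 → 1.6 → 1.3 → 1 → 0.8 — 2 stops shorter (darker).
ISO: 40000 → 32000 → 25600 → 20000 → 16000 → 12800 → 10000 → 8000 — 2 1/3 stops lower (darker).
Net: +3 −2 −2 1/3 = −1 1/3 stops.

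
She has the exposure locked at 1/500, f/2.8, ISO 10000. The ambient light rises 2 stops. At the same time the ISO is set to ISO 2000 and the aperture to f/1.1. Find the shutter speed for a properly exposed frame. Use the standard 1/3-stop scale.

Scene light: 2 stops brighter.
ISO: 10000 → 8000 → 6400 → 5000 → 4000 → 3200 → 2500 → 2000 — 2 1/3 stops dropped (darker).
Aperture: f/2.8 → f/2.5 → f/2.2 → f/2 → f/1.8 → f/1.6 → f/1.4 → f/1.2 → f/1.1 — 2 2/3 stops wider (brighter).
Net so far: 2 1/3 stops brighter. Shutter speed: 1/500 → 1/640 → 1/800 → 1/1000 → 1/1250 → 1/1600 → 1/2000 → 1/2500.

1/2500s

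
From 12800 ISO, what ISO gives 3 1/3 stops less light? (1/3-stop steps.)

ISO: 12800 → 10000 → 8000 → 6400 → 5000 → 4000 → 3200 → 2500 → 2000 → 1600 → 1250 — 3 1/3 stops lower (darker).

ISO 1250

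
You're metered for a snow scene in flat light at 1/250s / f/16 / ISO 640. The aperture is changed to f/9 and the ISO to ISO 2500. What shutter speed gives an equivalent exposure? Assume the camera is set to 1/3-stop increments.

Aperture: f/16 → f/14 → f/13 → f/11 → f/10 → f/9 — 1 2/3 stops larger aperture (brighter).
ISO: 640 → 800 → 1000 → 1250 → 1600 → 2000 → 2500 — 2 stops higher (brighter).
Net change so far: 3 2/3 stops brighter. Offset with the shutter speed: 1/250 → 1/320 → 1/400 → 1/500 → 1/640 → 1/800 → 1/1000 → 1/1250 → 1/1600 → 1/2000 → 1/2500 → 1/3200.

1/3200s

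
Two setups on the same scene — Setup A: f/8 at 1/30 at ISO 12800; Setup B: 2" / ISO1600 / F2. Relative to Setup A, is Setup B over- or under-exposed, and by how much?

7 stops brighter

Aperture: f/8 → f/5.6 → f/4 → f/2.8 → f/2 — 4 stops larger aperture (brighter).
Shutter speed: 1/30 → 1/15 → 1/8 → 1/4 → 1/2 → 1 → 2 — 6 stops longer (brighter).
ISO: 12800 → 6400 → 3200 → 1600 — 3 stops dropped (darker).
Net: +4 +6 −3 = +7 stops.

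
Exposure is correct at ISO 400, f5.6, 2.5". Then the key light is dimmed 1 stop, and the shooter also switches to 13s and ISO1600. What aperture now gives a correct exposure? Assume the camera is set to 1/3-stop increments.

f/18

Scene light: 1 stop darker.
Shutter speed: 2.5 → 3.2 → 4 → 5 → 6 → 8 → 10 → 13 — 2 1/3 stops longer (brighter).
ISO: 400 → 500 → 640 → 800 → 1000 → 1250 → 1600 — 2 stops higher (brighter).
Net so far: 3 1/3 stops brighter. Aperture: f/5.6 → f/6.3 → f/7.1 → f/8 → f/9 → f/10 → f/11 → f/13 → f/14 → f/16 → f/18.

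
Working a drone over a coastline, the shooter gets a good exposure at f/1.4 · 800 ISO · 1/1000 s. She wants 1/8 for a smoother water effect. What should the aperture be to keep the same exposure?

Shutter speed: 1/1000 → 1/500 → 1/250 → 1/125 → 1/60 → 1/30 → 1/15 → 1/8 — 7 stops slower (brighter).
Need 7 stops darker from the aperture: f/1.4 → f/2 → f/2.8 → f/4 → f/5.6 → f/8 → f/11 → f/16.

f/16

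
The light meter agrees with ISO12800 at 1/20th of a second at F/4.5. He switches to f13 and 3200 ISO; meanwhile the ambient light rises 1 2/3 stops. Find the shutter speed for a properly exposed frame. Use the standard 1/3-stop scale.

0.5 s

Scene light: 1 2/3 stops brighter.
Aperture: f/4.5 → f/5 → f/5.6 → f/6.3 → f/7.1 → f/8 → f/9 → f/10 → f/11 → f/13 — 3 stops narrower (darker).
ISO: 12800 → 10000 → 8000 → 6400 → 5000 → 4000 → 3200 — 2 stops dropped (darker).
Net so far: 3 1/3 stops darker. Shutter speed: 1/20 → 1/15 → 1/13 → 1/10 → 1/8 → 1/6 → 1/5 → 1/4 → 0.3 → 0.4 → 0.5.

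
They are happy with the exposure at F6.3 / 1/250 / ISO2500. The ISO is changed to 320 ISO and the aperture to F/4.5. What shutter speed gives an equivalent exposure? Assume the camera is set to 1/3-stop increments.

ISO: 2500 → 2000 → 1600 → 1250 → 1000 → 800 → 640 → 500 → 400 → 320 — 3 stops dropped (darker).
Aperture: f/6.3 → f/5.6 → f/5 → f/4.5 — 1 stop wider (brighter).
Net change so far: 2 stops darker. Offset with the shutter speed: 1/250 → 1/200 → 1/160 → 1/125 → 1/100 → 1/80 → 1/60.

1/60s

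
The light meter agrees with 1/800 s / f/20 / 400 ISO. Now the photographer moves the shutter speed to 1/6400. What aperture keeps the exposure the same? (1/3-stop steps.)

f/7.1

Shutter speed: 1/800 → 1/1000 → 1/1250 → 1/1600 → 1/2000 → 1/2500 → 1/3200 → 1/4000 → 1/5000 → 1/6400 — 3 stops faster (darker).
Need 3 stops brighter from the aperture: f/20 → f/18 → f/16 → f/14 → f/13 → f/11 → f/10 → f/9 → f/8 → f/7.1.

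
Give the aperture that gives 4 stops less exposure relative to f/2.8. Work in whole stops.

Aperture: f/2.8 → f/4 → f/5.6 → f/8 → f/11 — 4 stops stopped down (darker).

f/11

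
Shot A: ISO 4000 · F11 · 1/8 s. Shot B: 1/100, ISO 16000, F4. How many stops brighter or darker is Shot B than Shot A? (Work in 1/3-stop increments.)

Aperture: f/11 → f/10 → f/9 → f/8 → f/7.1 → f/6.3 → f/5.6 → f/5 → f/4.5 → f/4 — 3 stops opened up (brighter).
Shutter speed: 1/8 → 1/10 → 1/13 → 1/15 → 1/20 → 1/25 → 1/30 → 1/40 → 1/50 → 1/60 → 1/80 → 1/100 — 3 2/3 stops shorter (darker).
ISO: 4000 → 5000 → 6400 → 8000 → 10000 → 12800 → 16000 — 2 stops higher (brighter).
Net: +3 −3 2/3 +2 = +1 1/3 stops.

1 1/3 stops brighter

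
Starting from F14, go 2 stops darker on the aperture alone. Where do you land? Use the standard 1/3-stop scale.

f/29

Aperture: f/14 → f/16 → f/18 → f/20 → f/22 → f/25 → f/29 — 2 stops stopped down (darker).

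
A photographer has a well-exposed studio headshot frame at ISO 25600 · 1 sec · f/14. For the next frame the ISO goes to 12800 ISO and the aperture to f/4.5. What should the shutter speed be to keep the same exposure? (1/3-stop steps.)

ISO: 25600 → 20000 → 16000 → 12800 — 1 stop lower (darker).
Aperture: f/14 → f/13 → f/11 → f/10 → f/9 → f/8 → f/7.1 → f/6.3 → f/5.6 → f/5 → f/4.5 — 3 1/3 stops wider (brighter).
Net change so far: 2 1/3 stops brighter. Offset with the shutter speed: 1 → 0.8 → 0.6 → 0.5 → 0.4 → 0.3 → 1/4 → 1/5.

1/5s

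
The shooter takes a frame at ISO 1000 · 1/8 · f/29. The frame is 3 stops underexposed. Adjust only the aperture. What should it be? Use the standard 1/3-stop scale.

Underexposed by 3 stops → need 3 stops brighter.
Aperture: f/29 → f/25 → f/22 → f/20 → f/18 → f/16 → f/14 → f/13 → f/11 → f/10.

f/10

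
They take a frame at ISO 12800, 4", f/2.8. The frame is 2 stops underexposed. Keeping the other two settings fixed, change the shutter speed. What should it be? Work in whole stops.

Underexposed by 2 stops → need 2 stops brighter.
Shutter speed: 4 → 8 → 15.

15 s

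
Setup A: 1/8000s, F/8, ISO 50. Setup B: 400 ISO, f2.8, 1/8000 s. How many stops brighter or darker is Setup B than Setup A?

6 stops brighter

Aperture: f/8 → f/5.6 → f/4 → f/2.8 — 3 stops larger aperture (brighter).
Shutter speed: unchanged.
ISO: 50 → 100 → 200 → 400 — 3 stops higher (brighter).
Net: +3 +3 = +6 stops.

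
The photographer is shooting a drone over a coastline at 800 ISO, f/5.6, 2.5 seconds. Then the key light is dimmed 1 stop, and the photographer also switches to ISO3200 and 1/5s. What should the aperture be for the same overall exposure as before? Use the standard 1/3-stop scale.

f/2.2

Scene light: 1 stop darker.
ISO: 800 → 1000 → 1250 → 1600 → 2000 → 2500 → 3200 — 2 stops raised (brighter).
Shutter speed: 2.5 → 2 → 1.6 → 1.3 → 1 → 0.8 → 0.6 → 0.5 → 0.4 → 0.3 → 1/4 → 1/5 — 3 2/3 stops shorter (darker).
Net so far: 2 2/3 stops darker. Aperture: f/5.6 → f/5 → f/4.5 → f/4 → f/3.5 → f/3.2 → f/2.8 → f/2.5 → f/2.2.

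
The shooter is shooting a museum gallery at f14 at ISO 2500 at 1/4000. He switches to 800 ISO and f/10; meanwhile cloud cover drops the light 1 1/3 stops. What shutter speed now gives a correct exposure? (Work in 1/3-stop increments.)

Scene light: 1 1/3 stops darker.
ISO: 2500 → 2000 → 1600 → 1250 → 1000 → 800 — 1 2/3 stops lower (darker).
Aperture: f/14 → f/13 → f/11 → f/10 — 1 stop opened up (brighter).
Net so far: 2 stops darker. Shutter speed: 1/4000 → 1/3200 → 1/2500 → 1/2000 → 1/1600 → 1/1250 → 1/1000.

1/1000s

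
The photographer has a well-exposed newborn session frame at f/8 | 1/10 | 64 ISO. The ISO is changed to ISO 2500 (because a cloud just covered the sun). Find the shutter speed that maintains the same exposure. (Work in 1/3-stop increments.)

ISO: 64 → 80 → 100 → 125 → 160 → 200 → 250 → 320 → 400 → 500 → 640 → 800 → 1000 → 1250 → 1600 → 2000 → 2500 — 5 1/3 stops higher (brighter).
Need 5 1/3 stops darker from the shutter speed: 1/10 → 1/13 → 1/15 → 1/20 → 1/25 → 1/30 → 1/40 → 1/50 → 1/60 → 1/80 → 1/100 → 1/125 → 1/160 → 1/200 → 1/250 → 1/320 → 1/400.

1/400s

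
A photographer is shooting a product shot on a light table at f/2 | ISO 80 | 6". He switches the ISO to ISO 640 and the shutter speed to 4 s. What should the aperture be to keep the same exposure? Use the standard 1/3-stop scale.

ISO: 80 → 100 → 125 → 160 → 200 → 250 → 320 → 400 → 500 → 640 — 3 stops raised (brighter).
Shutter speed: 6 → 5 → 4 — 2/3 stop faster (darker).
Net change so far: 2 1/3 stops brighter. Offset with the aperture: f/2 → f/2.2 → f/2.5 → f/2.8 → f/3.2 → f/3.5 → f/4 → f/4.5.

f/4.5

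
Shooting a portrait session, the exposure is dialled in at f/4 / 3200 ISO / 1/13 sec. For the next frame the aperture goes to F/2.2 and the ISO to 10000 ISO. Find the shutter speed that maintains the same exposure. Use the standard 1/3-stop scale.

Aperture: f/4 → f/3.5 → f/3.2 → f/2.8 → f/2.5 → f/2.2 — 1 2/3 stops larger aperture (brighter).
ISO: 3200 → 4000 → 5000 → 6400 → 8000 → 10000 — 1 2/3 stops raised (brighter).
Net change so far: 3 1/3 stops brighter. Offset with the shutter speed: 1/13 → 1/15 → 1/20 → 1/25 → 1/30 → 1/40 → 1/50 → 1/60 → 1/80 → 1/100 → 1/125.

1/125s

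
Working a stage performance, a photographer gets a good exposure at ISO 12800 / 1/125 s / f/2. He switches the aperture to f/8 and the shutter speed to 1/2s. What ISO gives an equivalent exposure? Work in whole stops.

ISO 3200

Aperture: f/2 → f/2.8 → f/4 → f/5.6 → f/8 — 4 stops narrower (darker).
Shutter speed: 1/125 → 1/60 → 1/30 → 1/15 → 1/8 → 1/4 → 1/2 — 6 stops longer (brighter).
Net change so far: 2 stops brighter. Offset with the ISO: 12800 → 6400 → 3200.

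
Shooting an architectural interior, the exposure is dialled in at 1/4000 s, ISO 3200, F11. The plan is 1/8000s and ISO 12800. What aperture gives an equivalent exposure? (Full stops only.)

Shutter speed: 1/4000 → 1/8000 — 1 stop shorter (darker).
ISO: 3200 → 6400 → 12800 — 2 stops higher (brighter).
Net change so far: 1 stop brighter. Offset with the aperture: f/11 → f/16.

f/16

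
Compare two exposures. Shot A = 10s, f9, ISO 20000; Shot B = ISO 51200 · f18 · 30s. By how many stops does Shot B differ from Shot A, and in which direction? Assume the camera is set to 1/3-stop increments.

Aperture: f/9 → f/10 → f/11 → f/13 → f/14 → f/16 → f/18 — 2 stops stopped down (darker).
Shutter speed: 10 → 13 → 15 → 20 → 25 → 30 — 1 2/3 stops slower (brighter).
ISO: 20000 → 25600 → 32000 → 40000 → 51200 — 1 1/3 stops higher (brighter).
Net: −2 +1 2/3 +1 1/3 = +1 stop.

1 stop brighter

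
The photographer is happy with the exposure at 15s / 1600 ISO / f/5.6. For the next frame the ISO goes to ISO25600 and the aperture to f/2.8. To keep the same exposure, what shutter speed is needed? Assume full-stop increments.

1/4s

ISO: 1600 → 3200 → 6400 → 12800 → 25600 — 4 stops raised (brighter).
Aperture: f/5.6 → f/4 → f/2.8 — 2 stops larger aperture (brighter).
Net change so far: 6 stops brighter. Offset with the shutter speed: 15 → 8 → 4 → 2 → 1 → 1/2 → 1/4.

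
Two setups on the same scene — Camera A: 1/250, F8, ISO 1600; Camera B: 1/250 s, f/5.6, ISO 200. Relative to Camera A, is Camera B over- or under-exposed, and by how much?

Aperture: f/8 → f/5.6 — 1 stop opened up (brighter).
Shutter speed: unchanged.
ISO: 1600 → 800 → 400 → 200 — 3 stops lower (darker).
Net: +1 −3 = −2 stops.

2 stops darker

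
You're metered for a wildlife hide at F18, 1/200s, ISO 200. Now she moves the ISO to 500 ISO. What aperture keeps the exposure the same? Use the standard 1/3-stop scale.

f/29

ISO: 200 → 250 → 320 → 400 → 500 — 1 1/3 stops higher (brighter).
Need 1 1/3 stops darker from the aperture: f/18 → f/20 → f/22 → f/25 → f/29.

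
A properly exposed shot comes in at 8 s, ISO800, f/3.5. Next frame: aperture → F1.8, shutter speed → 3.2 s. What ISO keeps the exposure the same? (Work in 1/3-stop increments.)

ISO 500

Aperture: f/3.5 → f/3.2 → f/2.8 → f/2.5 → f/2.2 → f/2 → f/1.8 — 2 stops opened up (brighter).
Shutter speed: 8 → 6 → 5 → 4 → 3.2 — 1 1/3 stops shorter (darker).
Net change so far: 2/3 stop brighter. Offset with the ISO: 800 → 640 → 500.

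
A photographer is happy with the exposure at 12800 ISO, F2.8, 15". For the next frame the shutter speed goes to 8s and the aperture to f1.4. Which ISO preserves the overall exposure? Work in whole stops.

Shutter speed: 15 → 8 — 1 stop faster (darker).
Aperture: f/2.8 → f/2 → f/1.4 — 2 stops larger aperture (brighter).
Net change so far: 1 stop brighter. Offset with the ISO: 12800 → 6400.

ISO 6400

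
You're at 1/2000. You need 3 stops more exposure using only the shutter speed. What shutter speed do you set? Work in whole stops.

1/250s

Shutter speed: 1/2000 → 1/1000 → 1/500 → 1/250 — 3 stops slower (brighter).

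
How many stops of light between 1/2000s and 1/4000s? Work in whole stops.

1/2000 → 1/4000 — count the steps: 1 stop.

1 stop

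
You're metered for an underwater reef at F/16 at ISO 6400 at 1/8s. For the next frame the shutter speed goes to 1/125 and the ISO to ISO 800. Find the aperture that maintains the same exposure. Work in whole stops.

f/1.4

Shutter speed: 1/8 → 1/15 → 1/30 → 1/60 → 1/125 — 4 stops faster (darker).
ISO: 6400 → 3200 → 1600 → 800 — 3 stops dropped (darker).
Net change so far: 7 stops darker. Offset with the aperture: f/16 → f/11 → f/8 → f/5.6 → f/4 → f/2.8 → f/2 → f/1.4.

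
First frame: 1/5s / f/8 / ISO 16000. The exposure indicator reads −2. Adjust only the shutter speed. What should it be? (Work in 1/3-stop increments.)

0.8 s

Underexposed by 2 stops → need 2 stops brighter.
Shutter speed: 1/5 → 1/4 → 0.3 → 0.4 → 0.5 → 0.6 → 0.8.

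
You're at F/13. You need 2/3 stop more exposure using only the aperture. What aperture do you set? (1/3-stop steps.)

Aperture: f/13 → f/11 → f/10 — 2/3 stop wider (brighter).

f/10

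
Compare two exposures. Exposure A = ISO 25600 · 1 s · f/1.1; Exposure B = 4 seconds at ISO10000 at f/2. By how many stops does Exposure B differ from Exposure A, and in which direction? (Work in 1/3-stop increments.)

Aperture: f/1.1 → f/1.2 → f/1.4 → f/1.6 → f/1.8 → f/2 — 1 2/3 stops narrower (darker).
Shutter speed: 1 → 1.3 → 1.6 → 2 → 2.5 → 3.2 → 4 — 2 stops slower (brighter).
ISO: 25600 → 20000 → 16000 → 12800 → 10000 — 1 1/3 stops lower (darker).
Net: −1 2/3 +2 −1 1/3 = −1 stop.

1 stop darker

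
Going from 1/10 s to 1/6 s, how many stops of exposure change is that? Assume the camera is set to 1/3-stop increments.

1/10 → 1/8 → 1/6 — count the steps: 2 third-stops = 2/3 stop.

2/3 stop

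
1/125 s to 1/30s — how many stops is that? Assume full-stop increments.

1/125 → 1/60 → 1/30 — count the steps: 2 stops.

2 stops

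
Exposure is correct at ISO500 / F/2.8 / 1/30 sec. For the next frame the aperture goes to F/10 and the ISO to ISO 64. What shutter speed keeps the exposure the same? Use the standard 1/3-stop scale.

Aperture: f/2.8 → f/3.2 → f/3.5 → f/4 → f/4.5 → f/5 → f/5.6 → f/6.3 → f/7.1 → f/8 → f/9 → f/10 — 3 2/3 stops stopped down (darker).
ISO: 500 → 400 → 320 → 250 → 200 → 160 → 125 → 100 → 80 → 64 — 3 stops dropped (darker).
Net change so far: 6 2/3 stops darker. Offset with the shutter speed: 1/30 → 1/25 → 1/20 → 1/15 → 1/13 → 1/10 → 1/8 → 1/6 → 1/5 → 1/4 → 0.3 → 0.4 → 0.5 → 0.6 → 0.8 → 1 → 1.3 → 1.6 → 2 → 2.5 → 3.2.

3.2 s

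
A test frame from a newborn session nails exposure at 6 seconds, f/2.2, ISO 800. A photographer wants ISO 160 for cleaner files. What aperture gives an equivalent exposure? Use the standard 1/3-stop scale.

f/1.0

ISO: 800 → 640 → 500 → 400 → 320 → 250 → 200 → 160 — 2 1/3 stops lower (darker).
Need 2 1/3 stops brighter from the aperture: f/2.2 → f/2 → f/1.8 → f/1.6 → f/1.4 → f/1.2 → f/1.1 → f/1.0.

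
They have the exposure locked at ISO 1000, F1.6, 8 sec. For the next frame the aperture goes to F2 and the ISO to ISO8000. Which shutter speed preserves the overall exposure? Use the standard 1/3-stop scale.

1.6 s

Aperture: f/1.6 → f/1.8 → f/2 — 2/3 stop stopped down (darker).
ISO: 1000 → 1250 → 1600 → 2000 → 2500 → 3200 → 4000 → 5000 → 6400 → 8000 — 3 stops raised (brighter).
Net change so far: 2 1/3 stops brighter. Offset with the shutter speed: 8 → 6 → 5 → 4 → 3.2 → 2.5 → 2 → 1.6.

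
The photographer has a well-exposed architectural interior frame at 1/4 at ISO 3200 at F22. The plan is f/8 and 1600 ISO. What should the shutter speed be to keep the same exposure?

Aperture: f/22 → f/16 → f/11 → f/8 — 3 stops wider (brighter).
ISO: 3200 → 1600 — 1 stop lower (darker).
Net change so far: 2 stops brighter. Offset with the shutter speed: 1/4 → 1/8 → 1/15.

1/15s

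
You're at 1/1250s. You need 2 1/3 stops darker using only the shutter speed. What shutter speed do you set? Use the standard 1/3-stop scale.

Shutter speed: 1/1250 → 1/1600 → 1/2000 → 1/2500 → 1/3200 → 1/4000 → 1/5000 → 1/6400 — 2 1/3 stops faster (darker).

1/6400s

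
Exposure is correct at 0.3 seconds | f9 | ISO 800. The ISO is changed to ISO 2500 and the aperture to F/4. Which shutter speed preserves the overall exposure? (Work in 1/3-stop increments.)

1/50s

ISO: 800 → 1000 → 1250 → 1600 → 2000 → 2500 — 1 2/3 stops higher (brighter).
Aperture: f/9 → f/8 → f/7.1 → f/6.3 → f/5.6 → f/5 → f/4.5 → f/4 — 2 1/3 stops wider (brighter).
Net change so far: 4 stops brighter. Offset with the shutter speed: 0.3 → 1/4 → 1/5 → 1/6 → 1/8 → 1/10 → 1/13 → 1/15 → 1/20 → 1/25 → 1/30 → 1/40 → 1/50.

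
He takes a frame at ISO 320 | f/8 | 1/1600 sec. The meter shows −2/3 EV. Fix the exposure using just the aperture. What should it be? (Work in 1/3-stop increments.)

Underexposed by 2/3 stop → need 2/3 stop brighter.
Aperture: f/8 → f/7.1 → f/6.3.

f/6.3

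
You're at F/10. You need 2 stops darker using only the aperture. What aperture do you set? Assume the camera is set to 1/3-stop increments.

f/20

Aperture: f/10 → f/11 → f/13 → f/14 → f/16 → f/18 → f/20 — 2 stops stopped down (darker).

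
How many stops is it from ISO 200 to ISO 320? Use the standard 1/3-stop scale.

2/3 stop

200 → 250 → 320 — count the steps: 2 third-stops = 2/3 stop.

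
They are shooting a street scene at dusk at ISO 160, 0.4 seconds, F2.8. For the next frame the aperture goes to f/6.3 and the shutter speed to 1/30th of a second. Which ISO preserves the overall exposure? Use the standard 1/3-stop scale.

Aperture: f/2.8 → f/3.2 → f/3.5 → f/4 → f/4.5 → f/5 → f/5.6 → f/6.3 — 2 1/3 stops stopped down (darker).
Shutter speed: 0.4 → 0.3 → 1/4 → 1/5 → 1/6 → 1/8 → 1/10 → 1/13 → 1/15 → 1/20 → 1/25 → 1/30 — 3 2/3 stops shorter (darker).
Net change so far: 6 stops darker. Offset with the ISO: 160 → 200 → 250 → 320 → 400 → 500 → 640 → 800 → 1000 → 1250 → 1600 → 2000 → 2500 → 3200 → 4000 → 5000 → 6400 → 8000 → 10000.

ISO 10000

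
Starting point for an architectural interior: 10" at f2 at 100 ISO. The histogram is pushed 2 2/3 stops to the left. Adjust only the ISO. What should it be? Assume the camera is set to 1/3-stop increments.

Underexposed by 2 2/3 stops → need 2 2/3 stops brighter.
ISO: 100 → 125 → 160 → 200 → 250 → 320 → 400 → 500 → 640.

ISO 640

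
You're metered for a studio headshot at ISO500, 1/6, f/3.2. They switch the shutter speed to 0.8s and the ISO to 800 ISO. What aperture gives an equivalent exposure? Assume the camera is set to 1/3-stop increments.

Shutter speed: 1/6 → 1/5 → 1/4 → 0.3 → 0.4 → 0.5 → 0.6 → 0.8 — 2 1/3 stops longer (brighter).
ISO: 500 → 640 → 800 — 2/3 stop higher (brighter).
Net change so far: 3 stops brighter. Offset with the aperture: f/3.2 → f/3.5 → f/4 → f/4.5 → f/5 → f/5.6 → f/6.3 → f/7.1 → f/8 → f/9.

f/9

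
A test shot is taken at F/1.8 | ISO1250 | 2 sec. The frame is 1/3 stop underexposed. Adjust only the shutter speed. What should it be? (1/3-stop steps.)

Underexposed by 1/3 stop → need 1/3 stop brighter.
Shutter speed: 2 → 2.5.

2.5 s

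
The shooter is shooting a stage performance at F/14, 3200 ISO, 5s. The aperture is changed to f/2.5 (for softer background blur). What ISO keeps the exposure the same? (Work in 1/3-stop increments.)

Aperture: f/14 → f/13 → f/11 → f/10 → f/9 → f/8 → f/7.1 → f/6.3 → f/5.6 → f/5 → f/4.5 → f/4 → f/3.5 → f/3.2 → f/2.8 → f/2.5 — 5 stops opened up (brighter).
Need 5 stops darker from the ISO: 3200 → 2500 → 2000 → 1600 → 1250 → 1000 → 800 → 640 → 500 → 400 → 320 → 250 → 200 → 160 → 125 → 100.

ISO 100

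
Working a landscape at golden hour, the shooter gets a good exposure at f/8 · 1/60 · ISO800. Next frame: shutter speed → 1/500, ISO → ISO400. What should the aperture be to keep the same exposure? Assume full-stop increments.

f/2

Shutter speed: 1/60 → 1/125 → 1/250 → 1/500 — 3 stops shorter (darker).
ISO: 800 → 400 — 1 stop dropped (darker).
Net change so far: 4 stops darker. Offset with the aperture: f/8 → f/5.6 → f/4 → f/2.8 → f/2.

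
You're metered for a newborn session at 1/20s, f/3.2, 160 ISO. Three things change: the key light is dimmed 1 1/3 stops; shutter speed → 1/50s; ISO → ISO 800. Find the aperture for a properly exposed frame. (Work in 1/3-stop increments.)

f/2.8

Scene light: 1 1/3 stops darker.
Shutter speed: 1/20 → 1/25 → 1/30 → 1/40 → 1/50 — 1 1/3 stops faster (darker).
ISO: 160 → 200 → 250 → 320 → 400 → 500 → 640 → 800 — 2 1/3 stops raised (brighter).
Net so far: 1/3 stop darker. Aperture: f/3.2 → f/2.8.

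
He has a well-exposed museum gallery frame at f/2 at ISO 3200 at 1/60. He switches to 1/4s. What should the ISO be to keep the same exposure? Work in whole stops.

ISO 200

Shutter speed: 1/60 → 1/30 → 1/15 → 1/8 → 1/4 — 4 stops slower (brighter).
Need 4 stops darker from the ISO: 3200 → 1600 → 800 → 400 → 200.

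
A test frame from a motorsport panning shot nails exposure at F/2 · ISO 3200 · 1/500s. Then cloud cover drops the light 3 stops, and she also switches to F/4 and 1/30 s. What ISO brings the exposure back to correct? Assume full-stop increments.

Scene light: 3 stops darker.
Aperture: f/2 → f/2.8 → f/4 — 2 stops smaller aperture (darker).
Shutter speed: 1/500 → 1/250 → 1/125 → 1/60 → 1/30 — 4 stops slower (brighter).
Net so far: 1 stop darker. ISO: 3200 → 6400.

ISO 6400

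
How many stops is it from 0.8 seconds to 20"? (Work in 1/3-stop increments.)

4 2/3 stops

0.8 → 1 → 1.3 → 1.6 → 2 → 2.5 → 3.2 → 4 → 5 → 6 → 8 → 10 → 13 → 15 → 20 — count the steps: 14 third-stops = 4 2/3 stops.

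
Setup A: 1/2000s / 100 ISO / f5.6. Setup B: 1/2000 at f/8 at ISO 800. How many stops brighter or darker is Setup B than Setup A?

Aperture: f/5.6 → f/8 — 1 stop stopped down (darker).
Shutter speed: unchanged.
ISO: 100 → 200 → 400 → 800 — 3 stops raised (brighter).
Net: −1 +3 = +2 stops.

2 stops brighter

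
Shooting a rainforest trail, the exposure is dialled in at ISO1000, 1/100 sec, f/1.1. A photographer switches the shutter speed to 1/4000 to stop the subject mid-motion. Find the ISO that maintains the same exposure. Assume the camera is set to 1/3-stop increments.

ISO 40000

Shutter speed: 1/100 → 1/125 → 1/160 → 1/200 → 1/250 → 1/320 → 1/400 → 1/500 → 1/640 → 1/800 → 1/1000 → 1/1250 → 1/1600 → 1/2000 → 1/2500 → 1/3200 → 1/4000 — 5 1/3 stops faster (darker).
Need 5 1/3 stops brighter from the ISO: 1000 → 1250 → 1600 → 2000 → 2500 → 3200 → 4000 → 5000 → 6400 → 8000 → 10000 → 12800 → 16000 → 20000 → 25600 → 32000 → 40000.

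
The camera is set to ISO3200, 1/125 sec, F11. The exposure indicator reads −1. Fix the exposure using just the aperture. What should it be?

f/8

Underexposed by 1 stop → need 1 stop brighter.
Aperture: f/11 → f/8.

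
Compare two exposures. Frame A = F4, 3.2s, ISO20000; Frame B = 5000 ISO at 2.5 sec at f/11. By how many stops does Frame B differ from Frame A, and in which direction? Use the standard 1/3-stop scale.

5 1/3 stops darker

Aperture: f/4 → f/4.5 → f/5 → f/5.6 → f/6.3 → f/7.1 → f/8 → f/9 → f/10 → f/11 — 3 stops stopped down (darker).
Shutter speed: 3.2 → 2.5 — 1/3 stop shorter (darker).
ISO: 20000 → 16000 → 12800 → 10000 → 8000 → 6400 → 5000 — 2 stops lower (darker).
Net: −3 −1/3 −2 = −5 1/3 stops.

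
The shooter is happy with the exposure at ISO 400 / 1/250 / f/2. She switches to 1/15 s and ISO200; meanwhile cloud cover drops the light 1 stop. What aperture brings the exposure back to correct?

Scene light: 1 stop darker.
Shutter speed: 1/250 → 1/125 → 1/60 → 1/30 → 1/15 — 4 stops longer (brighter).
ISO: 400 → 200 — 1 stop lower (darker).
Net so far: 2 stops brighter. Aperture: f/2 → f/2.8 → f/4.

f/4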